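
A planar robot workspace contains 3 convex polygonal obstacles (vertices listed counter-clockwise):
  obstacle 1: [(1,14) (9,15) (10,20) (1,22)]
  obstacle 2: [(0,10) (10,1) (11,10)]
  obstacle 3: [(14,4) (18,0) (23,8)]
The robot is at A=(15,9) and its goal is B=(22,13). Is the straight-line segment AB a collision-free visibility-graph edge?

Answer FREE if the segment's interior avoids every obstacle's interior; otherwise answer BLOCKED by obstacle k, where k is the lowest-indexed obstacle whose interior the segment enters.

FREE

Obstacle 1 [(1,14) (9,15) (10,20) (1,22)]:
  edge (1,14)–(9,15): clear
  edge (9,15)–(10,20): clear
  edge (10,20)–(1,22): clear
  edge (1,22)–(1,14): clear
  midpoint (37/2,11) outside
  → clear
Obstacle 2 [(0,10) (10,1) (11,10)]:
  edge (0,10)–(10,1): clear
  edge (10,1)–(11,10): clear
  edge (11,10)–(0,10): clear
  midpoint (37/2,11) outside
  → clear
Obstacle 3 [(14,4) (18,0) (23,8)]:
  edge (14,4)–(18,0): clear
  edge (18,0)–(23,8): clear
  edge (23,8)–(14,4): clear
  midpoint (37/2,11) outside
  → clear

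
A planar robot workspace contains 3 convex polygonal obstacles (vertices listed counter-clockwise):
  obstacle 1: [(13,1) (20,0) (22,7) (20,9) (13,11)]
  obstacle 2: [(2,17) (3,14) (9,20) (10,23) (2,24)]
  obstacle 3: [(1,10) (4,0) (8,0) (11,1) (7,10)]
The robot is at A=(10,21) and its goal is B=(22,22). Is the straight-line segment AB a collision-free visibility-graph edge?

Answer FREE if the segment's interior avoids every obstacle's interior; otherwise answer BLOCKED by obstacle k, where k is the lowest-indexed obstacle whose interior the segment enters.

Obstacle 1 [(13,1) (20,0) (22,7) (20,9) (13,11)]:
  edge (13,1)–(20,0): clear
  edge (20,0)–(22,7): clear
  edge (22,7)–(20,9): clear
  edge (20,9)–(13,11): clear
  edge (13,11)–(13,1): clear
  midpoint (16,43/2) outside
  → clear
Obstacle 2 [(2,17) (3,14) (9,20) (10,23) (2,24)]:
  edge (2,17)–(3,14): clear
  edge (3,14)–(9,20): clear
  edge (9,20)–(10,23): clear
  edge (10,23)–(2,24): clear
  edge (2,24)–(2,17): clear
  midpoint (16,43/2) outside
  → clear
Obstacle 3 [(1,10) (4,0) (8,0) (11,1) (7,10)]:
  edge (1,10)–(4,0): clear
  edge (4,0)–(8,0): clear
  edge (8,0)–(11,1): clear
  edge (11,1)–(7,10): clear
  edge (7,10)–(1,10): clear
  midpoint (16,43/2) outside
  → clear

FREE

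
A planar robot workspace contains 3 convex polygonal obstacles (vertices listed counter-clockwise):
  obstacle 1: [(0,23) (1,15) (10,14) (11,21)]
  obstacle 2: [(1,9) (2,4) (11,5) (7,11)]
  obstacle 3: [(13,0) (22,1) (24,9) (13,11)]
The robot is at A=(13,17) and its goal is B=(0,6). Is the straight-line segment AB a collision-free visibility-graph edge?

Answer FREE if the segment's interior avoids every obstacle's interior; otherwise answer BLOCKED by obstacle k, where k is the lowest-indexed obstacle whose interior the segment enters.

Obstacle 1 [(0,23) (1,15) (10,14) (11,21)]:
  edge (0,23)–(1,15): clear
  edge (1,15)–(10,14): crosses AB
  edge (10,14)–(11,21): crosses AB
  edge (11,21)–(0,23): clear
  → BLOCKED
Obstacle 2 [(1,9) (2,4) (11,5) (7,11)]:
  edge (1,9)–(2,4): crosses AB
  edge (2,4)–(11,5): clear
  edge (11,5)–(7,11): clear
  edge (7,11)–(1,9): crosses AB
  → BLOCKED
Obstacle 3 [(13,0) (22,1) (24,9) (13,11)]:
  edge (13,0)–(22,1): clear
  edge (22,1)–(24,9): clear
  edge (24,9)–(13,11): clear
  edge (13,11)–(13,0): clear
  midpoint (13/2,23/2) outside
  → clear

BLOCKED by obstacle 1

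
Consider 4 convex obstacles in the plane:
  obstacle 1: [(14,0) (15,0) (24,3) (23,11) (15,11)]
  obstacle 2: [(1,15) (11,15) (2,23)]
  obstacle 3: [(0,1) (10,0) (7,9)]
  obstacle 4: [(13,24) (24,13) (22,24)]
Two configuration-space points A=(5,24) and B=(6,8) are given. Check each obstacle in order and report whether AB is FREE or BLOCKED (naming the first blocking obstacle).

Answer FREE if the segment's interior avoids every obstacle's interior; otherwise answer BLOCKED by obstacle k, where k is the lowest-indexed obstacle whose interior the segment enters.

Obstacle 1 [(14,0) (15,0) (24,3) (23,11) (15,11)]:
  edge (14,0)–(15,0): clear
  edge (15,0)–(24,3): clear
  edge (24,3)–(23,11): clear
  edge (23,11)–(15,11): clear
  edge (15,11)–(14,0): clear
  midpoint (11/2,16) outside
  → clear
Obstacle 2 [(1,15) (11,15) (2,23)]:
  edge (1,15)–(11,15): crosses AB
  edge (11,15)–(2,23): crosses AB
  edge (2,23)–(1,15): clear
  → BLOCKED
Obstacle 3 [(0,1) (10,0) (7,9)]:
  edge (0,1)–(10,0): clear
  edge (10,0)–(7,9): clear
  edge (7,9)–(0,1): clear
  midpoint (11/2,16) outside
  → clear
Obstacle 4 [(13,24) (24,13) (22,24)]:
  edge (13,24)–(24,13): clear
  edge (24,13)–(22,24): clear
  edge (22,24)–(13,24): clear
  midpoint (11/2,16) outside
  → clear

BLOCKED by obstacle 2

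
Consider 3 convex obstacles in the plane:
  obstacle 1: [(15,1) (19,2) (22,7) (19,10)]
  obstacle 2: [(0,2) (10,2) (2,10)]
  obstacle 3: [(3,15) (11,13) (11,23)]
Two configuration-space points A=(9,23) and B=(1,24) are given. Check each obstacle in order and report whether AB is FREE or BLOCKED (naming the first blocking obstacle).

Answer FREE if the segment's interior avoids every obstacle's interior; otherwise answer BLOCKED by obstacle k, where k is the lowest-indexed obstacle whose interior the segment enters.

Obstacle 1 [(15,1) (19,2) (22,7) (19,10)]:
  edge (15,1)–(19,2): clear
  edge (19,2)–(22,7): clear
  edge (22,7)–(19,10): clear
  edge (19,10)–(15,1): clear
  midpoint (5,47/2) outside
  → clear
Obstacle 2 [(0,2) (10,2) (2,10)]:
  edge (0,2)–(10,2): clear
  edge (10,2)–(2,10): clear
  edge (2,10)–(0,2): clear
  midpoint (5,47/2) outside
  → clear
Obstacle 3 [(3,15) (11,13) (11,23)]:
  edge (3,15)–(11,13): clear
  edge (11,13)–(11,23): clear
  edge (11,23)–(3,15): clear
  midpoint (5,47/2) outside
  → clear

FREE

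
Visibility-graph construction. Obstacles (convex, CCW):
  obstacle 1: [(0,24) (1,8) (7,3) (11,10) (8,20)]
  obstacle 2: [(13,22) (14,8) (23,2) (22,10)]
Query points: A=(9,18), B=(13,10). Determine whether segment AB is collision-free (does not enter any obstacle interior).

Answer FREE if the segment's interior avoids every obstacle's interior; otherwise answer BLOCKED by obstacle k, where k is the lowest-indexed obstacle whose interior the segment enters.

FREE

Obstacle 1 [(0,24) (1,8) (7,3) (11,10) (8,20)]:
  edge (0,24)–(1,8): clear
  edge (1,8)–(7,3): clear
  edge (7,3)–(11,10): clear
  edge (11,10)–(8,20): clear
  edge (8,20)–(0,24): clear
  midpoint (11,14) outside
  → clear
Obstacle 2 [(13,22) (14,8) (23,2) (22,10)]:
  edge (13,22)–(14,8): clear
  edge (14,8)–(23,2): clear
  edge (23,2)–(22,10): clear
  edge (22,10)–(13,22): clear
  midpoint (11,14) outside
  → clear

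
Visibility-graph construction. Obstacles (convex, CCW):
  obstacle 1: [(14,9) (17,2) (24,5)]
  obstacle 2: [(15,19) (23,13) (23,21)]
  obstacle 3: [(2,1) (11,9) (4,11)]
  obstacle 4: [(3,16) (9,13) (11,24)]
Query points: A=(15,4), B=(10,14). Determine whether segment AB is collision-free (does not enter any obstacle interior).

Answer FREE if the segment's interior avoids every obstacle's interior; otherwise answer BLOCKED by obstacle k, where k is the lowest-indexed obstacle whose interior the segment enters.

FREE

Obstacle 1 [(14,9) (17,2) (24,5)]:
  edge (14,9)–(17,2): clear
  edge (17,2)–(24,5): clear
  edge (24,5)–(14,9): clear
  midpoint (25/2,9) outside
  → clear
Obstacle 2 [(15,19) (23,13) (23,21)]:
  edge (15,19)–(23,13): clear
  edge (23,13)–(23,21): clear
  edge (23,21)–(15,19): clear
  midpoint (25/2,9) outside
  → clear
Obstacle 3 [(2,1) (11,9) (4,11)]:
  edge (2,1)–(11,9): clear
  edge (11,9)–(4,11): clear
  edge (4,11)–(2,1): clear
  midpoint (25/2,9) outside
  → clear
Obstacle 4 [(3,16) (9,13) (11,24)]:
  edge (3,16)–(9,13): clear
  edge (9,13)–(11,24): clear
  edge (11,24)–(3,16): clear
  midpoint (25/2,9) outside
  → clear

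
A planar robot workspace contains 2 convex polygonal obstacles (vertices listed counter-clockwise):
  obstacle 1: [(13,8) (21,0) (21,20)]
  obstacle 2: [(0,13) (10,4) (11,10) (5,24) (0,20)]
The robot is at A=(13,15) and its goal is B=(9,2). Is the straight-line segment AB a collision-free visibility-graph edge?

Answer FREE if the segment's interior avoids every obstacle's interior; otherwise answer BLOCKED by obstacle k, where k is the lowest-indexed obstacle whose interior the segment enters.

Obstacle 1 [(13,8) (21,0) (21,20)]:
  edge (13,8)–(21,0): clear
  edge (21,0)–(21,20): clear
  edge (21,20)–(13,8): clear
  midpoint (11,17/2) outside
  → clear
Obstacle 2 [(0,13) (10,4) (11,10) (5,24) (0,20)]:
  edge (0,13)–(10,4): crosses AB
  edge (10,4)–(11,10): crosses AB
  edge (11,10)–(5,24): clear
  edge (5,24)–(0,20): clear
  edge (0,20)–(0,13): clear
  → BLOCKED

BLOCKED by obstacle 2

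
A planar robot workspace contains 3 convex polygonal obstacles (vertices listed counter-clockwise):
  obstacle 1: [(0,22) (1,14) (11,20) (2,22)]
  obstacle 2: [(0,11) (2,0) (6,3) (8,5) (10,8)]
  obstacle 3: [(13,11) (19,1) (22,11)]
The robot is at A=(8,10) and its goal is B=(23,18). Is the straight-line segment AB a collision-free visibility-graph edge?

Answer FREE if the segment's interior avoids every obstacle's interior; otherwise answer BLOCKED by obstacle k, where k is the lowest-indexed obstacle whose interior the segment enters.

Obstacle 1 [(0,22) (1,14) (11,20) (2,22)]:
  edge (0,22)–(1,14): clear
  edge (1,14)–(11,20): clear
  edge (11,20)–(2,22): clear
  edge (2,22)–(0,22): clear
  midpoint (31/2,14) outside
  → clear
Obstacle 2 [(0,11) (2,0) (6,3) (8,5) (10,8)]:
  edge (0,11)–(2,0): clear
  edge (2,0)–(6,3): clear
  edge (6,3)–(8,5): clear
  edge (8,5)–(10,8): clear
  edge (10,8)–(0,11): clear
  midpoint (31/2,14) outside
  → clear
Obstacle 3 [(13,11) (19,1) (22,11)]:
  edge (13,11)–(19,1): clear
  edge (19,1)–(22,11): clear
  edge (22,11)–(13,11): clear
  midpoint (31/2,14) outside
  → clear

FREE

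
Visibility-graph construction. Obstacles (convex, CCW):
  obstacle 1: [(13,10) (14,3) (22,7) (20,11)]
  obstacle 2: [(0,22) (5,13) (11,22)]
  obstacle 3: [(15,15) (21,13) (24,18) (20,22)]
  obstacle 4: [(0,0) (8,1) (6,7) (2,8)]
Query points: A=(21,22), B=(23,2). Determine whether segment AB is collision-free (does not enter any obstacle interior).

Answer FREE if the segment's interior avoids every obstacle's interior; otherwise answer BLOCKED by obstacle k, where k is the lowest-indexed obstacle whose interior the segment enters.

Obstacle 1 [(13,10) (14,3) (22,7) (20,11)]:
  edge (13,10)–(14,3): clear
  edge (14,3)–(22,7): clear
  edge (22,7)–(20,11): clear
  edge (20,11)–(13,10): clear
  midpoint (22,12) outside
  → clear
Obstacle 2 [(0,22) (5,13) (11,22)]:
  edge (0,22)–(5,13): clear
  edge (5,13)–(11,22): clear
  edge (11,22)–(0,22): clear
  midpoint (22,12) outside
  → clear
Obstacle 3 [(15,15) (21,13) (24,18) (20,22)]:
  edge (15,15)–(21,13): clear
  edge (21,13)–(24,18): crosses AB
  edge (24,18)–(20,22): crosses AB
  edge (20,22)–(15,15): clear
  → BLOCKED
Obstacle 4 [(0,0) (8,1) (6,7) (2,8)]:
  edge (0,0)–(8,1): clear
  edge (8,1)–(6,7): clear
  edge (6,7)–(2,8): clear
  edge (2,8)–(0,0): clear
  midpoint (22,12) outside
  → clear

BLOCKED by obstacle 3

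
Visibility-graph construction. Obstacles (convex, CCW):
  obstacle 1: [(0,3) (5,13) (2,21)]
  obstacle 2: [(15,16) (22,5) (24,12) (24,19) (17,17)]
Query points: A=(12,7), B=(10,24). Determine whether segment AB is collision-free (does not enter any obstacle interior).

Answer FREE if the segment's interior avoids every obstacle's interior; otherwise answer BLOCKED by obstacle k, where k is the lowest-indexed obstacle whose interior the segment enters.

FREE

Obstacle 1 [(0,3) (5,13) (2,21)]:
  edge (0,3)–(5,13): clear
  edge (5,13)–(2,21): clear
  edge (2,21)–(0,3): clear
  midpoint (11,31/2) outside
  → clear
Obstacle 2 [(15,16) (22,5) (24,12) (24,19) (17,17)]:
  edge (15,16)–(22,5): clear
  edge (22,5)–(24,12): clear
  edge (24,12)–(24,19): clear
  edge (24,19)–(17,17): clear
  edge (17,17)–(15,16): clear
  midpoint (11,31/2) outside
  → clear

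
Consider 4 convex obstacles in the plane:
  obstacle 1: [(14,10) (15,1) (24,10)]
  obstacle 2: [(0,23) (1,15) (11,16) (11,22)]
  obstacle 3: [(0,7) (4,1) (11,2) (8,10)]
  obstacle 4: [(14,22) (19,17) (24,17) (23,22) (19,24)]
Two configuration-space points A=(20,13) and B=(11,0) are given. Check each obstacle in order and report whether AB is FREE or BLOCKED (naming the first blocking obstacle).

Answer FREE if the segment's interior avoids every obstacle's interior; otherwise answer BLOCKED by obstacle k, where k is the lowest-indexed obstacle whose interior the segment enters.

Obstacle 1 [(14,10) (15,1) (24,10)]:
  edge (14,10)–(15,1): crosses AB
  edge (15,1)–(24,10): clear
  edge (24,10)–(14,10): crosses AB
  → BLOCKED
Obstacle 2 [(0,23) (1,15) (11,16) (11,22)]:
  edge (0,23)–(1,15): clear
  edge (1,15)–(11,16): clear
  edge (11,16)–(11,22): clear
  edge (11,22)–(0,23): clear
  midpoint (31/2,13/2) outside
  → clear
Obstacle 3 [(0,7) (4,1) (11,2) (8,10)]:
  edge (0,7)–(4,1): clear
  edge (4,1)–(11,2): clear
  edge (11,2)–(8,10): clear
  edge (8,10)–(0,7): clear
  midpoint (31/2,13/2) outside
  → clear
Obstacle 4 [(14,22) (19,17) (24,17) (23,22) (19,24)]:
  edge (14,22)–(19,17): clear
  edge (19,17)–(24,17): clear
  edge (24,17)–(23,22): clear
  edge (23,22)–(19,24): clear
  edge (19,24)–(14,22): clear
  midpoint (31/2,13/2) outside
  → clear

BLOCKED by obstacle 1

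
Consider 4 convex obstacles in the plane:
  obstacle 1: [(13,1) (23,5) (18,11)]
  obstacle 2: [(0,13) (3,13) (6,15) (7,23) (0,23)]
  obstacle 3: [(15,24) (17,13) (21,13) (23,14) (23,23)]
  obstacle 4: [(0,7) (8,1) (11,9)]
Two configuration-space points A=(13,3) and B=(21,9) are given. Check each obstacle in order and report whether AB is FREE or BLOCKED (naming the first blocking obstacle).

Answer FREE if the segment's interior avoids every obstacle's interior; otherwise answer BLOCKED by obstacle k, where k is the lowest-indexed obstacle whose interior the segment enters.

Obstacle 1 [(13,1) (23,5) (18,11)]:
  edge (13,1)–(23,5): clear
  edge (23,5)–(18,11): crosses AB
  edge (18,11)–(13,1): crosses AB
  → BLOCKED
Obstacle 2 [(0,13) (3,13) (6,15) (7,23) (0,23)]:
  edge (0,13)–(3,13): clear
  edge (3,13)–(6,15): clear
  edge (6,15)–(7,23): clear
  edge (7,23)–(0,23): clear
  edge (0,23)–(0,13): clear
  midpoint (17,6) outside
  → clear
Obstacle 3 [(15,24) (17,13) (21,13) (23,14) (23,23)]:
  edge (15,24)–(17,13): clear
  edge (17,13)–(21,13): clear
  edge (21,13)–(23,14): clear
  edge (23,14)–(23,23): clear
  edge (23,23)–(15,24): clear
  midpoint (17,6) outside
  → clear
Obstacle 4 [(0,7) (8,1) (11,9)]:
  edge (0,7)–(8,1): clear
  edge (8,1)–(11,9): clear
  edge (11,9)–(0,7): clear
  midpoint (17,6) outside
  → clear

BLOCKED by obstacle 1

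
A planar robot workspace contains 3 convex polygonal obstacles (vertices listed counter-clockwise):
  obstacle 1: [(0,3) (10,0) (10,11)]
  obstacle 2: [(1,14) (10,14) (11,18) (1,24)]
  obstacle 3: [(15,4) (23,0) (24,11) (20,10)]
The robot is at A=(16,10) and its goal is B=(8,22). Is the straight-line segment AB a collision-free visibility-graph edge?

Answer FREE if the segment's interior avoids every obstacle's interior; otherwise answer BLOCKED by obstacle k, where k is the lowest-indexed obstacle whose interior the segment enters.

Obstacle 1 [(0,3) (10,0) (10,11)]:
  edge (0,3)–(10,0): clear
  edge (10,0)–(10,11): clear
  edge (10,11)–(0,3): clear
  midpoint (12,16) outside
  → clear
Obstacle 2 [(1,14) (10,14) (11,18) (1,24)]:
  edge (1,14)–(10,14): clear
  edge (10,14)–(11,18): crosses AB
  edge (11,18)–(1,24): crosses AB
  edge (1,24)–(1,14): clear
  → BLOCKED
Obstacle 3 [(15,4) (23,0) (24,11) (20,10)]:
  edge (15,4)–(23,0): clear
  edge (23,0)–(24,11): clear
  edge (24,11)–(20,10): clear
  edge (20,10)–(15,4): clear
  midpoint (12,16) outside
  → clear

BLOCKED by obstacle 2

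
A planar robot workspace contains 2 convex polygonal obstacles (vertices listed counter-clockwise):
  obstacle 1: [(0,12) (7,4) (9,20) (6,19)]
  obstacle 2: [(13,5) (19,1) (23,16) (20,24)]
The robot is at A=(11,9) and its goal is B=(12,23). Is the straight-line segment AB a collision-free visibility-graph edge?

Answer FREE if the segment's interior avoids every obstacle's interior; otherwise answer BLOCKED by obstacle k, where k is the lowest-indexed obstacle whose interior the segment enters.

FREE

Obstacle 1 [(0,12) (7,4) (9,20) (6,19)]:
  edge (0,12)–(7,4): clear
  edge (7,4)–(9,20): clear
  edge (9,20)–(6,19): clear
  edge (6,19)–(0,12): clear
  midpoint (23/2,16) outside
  → clear
Obstacle 2 [(13,5) (19,1) (23,16) (20,24)]:
  edge (13,5)–(19,1): clear
  edge (19,1)–(23,16): clear
  edge (23,16)–(20,24): clear
  edge (20,24)–(13,5): clear
  midpoint (23/2,16) outside
  → clear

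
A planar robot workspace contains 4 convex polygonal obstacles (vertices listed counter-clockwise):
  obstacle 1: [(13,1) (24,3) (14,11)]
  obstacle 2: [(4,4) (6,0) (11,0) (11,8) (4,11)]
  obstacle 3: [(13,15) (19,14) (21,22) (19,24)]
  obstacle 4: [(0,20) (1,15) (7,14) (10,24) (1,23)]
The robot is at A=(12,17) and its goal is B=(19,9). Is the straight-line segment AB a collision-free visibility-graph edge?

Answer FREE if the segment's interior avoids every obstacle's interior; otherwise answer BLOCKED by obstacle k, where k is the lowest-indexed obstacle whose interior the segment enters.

BLOCKED by obstacle 3

Obstacle 1 [(13,1) (24,3) (14,11)]:
  edge (13,1)–(24,3): clear
  edge (24,3)–(14,11): clear
  edge (14,11)–(13,1): clear
  midpoint (31/2,13) outside
  → clear
Obstacle 2 [(4,4) (6,0) (11,0) (11,8) (4,11)]:
  edge (4,4)–(6,0): clear
  edge (6,0)–(11,0): clear
  edge (11,0)–(11,8): clear
  edge (11,8)–(4,11): clear
  edge (4,11)–(4,4): clear
  midpoint (31/2,13) outside
  → clear
Obstacle 3 [(13,15) (19,14) (21,22) (19,24)]:
  edge (13,15)–(19,14): crosses AB
  edge (19,14)–(21,22): clear
  edge (21,22)–(19,24): clear
  edge (19,24)–(13,15): crosses AB
  → BLOCKED
Obstacle 4 [(0,20) (1,15) (7,14) (10,24) (1,23)]:
  edge (0,20)–(1,15): clear
  edge (1,15)–(7,14): clear
  edge (7,14)–(10,24): clear
  edge (10,24)–(1,23): clear
  edge (1,23)–(0,20): clear
  midpoint (31/2,13) outside
  → clear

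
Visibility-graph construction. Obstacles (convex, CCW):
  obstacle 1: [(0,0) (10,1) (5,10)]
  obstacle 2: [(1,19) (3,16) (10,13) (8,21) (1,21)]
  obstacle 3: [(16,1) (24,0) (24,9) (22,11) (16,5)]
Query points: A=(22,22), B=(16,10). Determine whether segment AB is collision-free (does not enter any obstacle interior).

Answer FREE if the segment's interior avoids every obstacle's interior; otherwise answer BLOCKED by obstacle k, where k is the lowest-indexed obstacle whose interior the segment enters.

FREE

Obstacle 1 [(0,0) (10,1) (5,10)]:
  edge (0,0)–(10,1): clear
  edge (10,1)–(5,10): clear
  edge (5,10)–(0,0): clear
  midpoint (19,16) outside
  → clear
Obstacle 2 [(1,19) (3,16) (10,13) (8,21) (1,21)]:
  edge (1,19)–(3,16): clear
  edge (3,16)–(10,13): clear
  edge (10,13)–(8,21): clear
  edge (8,21)–(1,21): clear
  edge (1,21)–(1,19): clear
  midpoint (19,16) outside
  → clear
Obstacle 3 [(16,1) (24,0) (24,9) (22,11) (16,5)]:
  edge (16,1)–(24,0): clear
  edge (24,0)–(24,9): clear
  edge (24,9)–(22,11): clear
  edge (22,11)–(16,5): clear
  edge (16,5)–(16,1): clear
  midpoint (19,16) outside
  → clear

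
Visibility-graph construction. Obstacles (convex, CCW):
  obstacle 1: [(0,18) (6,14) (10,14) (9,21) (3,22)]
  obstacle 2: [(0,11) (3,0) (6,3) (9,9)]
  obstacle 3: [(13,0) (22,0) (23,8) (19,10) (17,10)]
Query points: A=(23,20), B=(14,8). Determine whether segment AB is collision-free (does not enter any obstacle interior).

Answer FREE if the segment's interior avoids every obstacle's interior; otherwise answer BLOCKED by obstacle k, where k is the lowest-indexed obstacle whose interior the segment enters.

FREE

Obstacle 1 [(0,18) (6,14) (10,14) (9,21) (3,22)]:
  edge (0,18)–(6,14): clear
  edge (6,14)–(10,14): clear
  edge (10,14)–(9,21): clear
  edge (9,21)–(3,22): clear
  edge (3,22)–(0,18): clear
  midpoint (37/2,14) outside
  → clear
Obstacle 2 [(0,11) (3,0) (6,3) (9,9)]:
  edge (0,11)–(3,0): clear
  edge (3,0)–(6,3): clear
  edge (6,3)–(9,9): clear
  edge (9,9)–(0,11): clear
  midpoint (37/2,14) outside
  → clear
Obstacle 3 [(13,0) (22,0) (23,8) (19,10) (17,10)]:
  edge (13,0)–(22,0): clear
  edge (22,0)–(23,8): clear
  edge (23,8)–(19,10): clear
  edge (19,10)–(17,10): clear
  edge (17,10)–(13,0): clear
  midpoint (37/2,14) outside
  → clear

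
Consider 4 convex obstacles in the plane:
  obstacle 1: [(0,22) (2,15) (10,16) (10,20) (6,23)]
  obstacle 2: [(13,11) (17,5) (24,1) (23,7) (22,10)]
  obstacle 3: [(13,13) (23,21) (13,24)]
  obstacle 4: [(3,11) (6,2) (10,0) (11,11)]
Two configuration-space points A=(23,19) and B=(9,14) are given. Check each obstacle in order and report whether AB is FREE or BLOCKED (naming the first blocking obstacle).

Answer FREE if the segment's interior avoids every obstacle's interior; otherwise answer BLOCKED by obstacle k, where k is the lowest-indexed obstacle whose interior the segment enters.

Obstacle 1 [(0,22) (2,15) (10,16) (10,20) (6,23)]:
  edge (0,22)–(2,15): clear
  edge (2,15)–(10,16): clear
  edge (10,16)–(10,20): clear
  edge (10,20)–(6,23): clear
  edge (6,23)–(0,22): clear
  midpoint (16,33/2) outside
  → clear
Obstacle 2 [(13,11) (17,5) (24,1) (23,7) (22,10)]:
  edge (13,11)–(17,5): clear
  edge (17,5)–(24,1): clear
  edge (24,1)–(23,7): clear
  edge (23,7)–(22,10): clear
  edge (22,10)–(13,11): clear
  midpoint (16,33/2) outside
  → clear
Obstacle 3 [(13,13) (23,21) (13,24)]:
  edge (13,13)–(23,21): crosses AB
  edge (23,21)–(13,24): clear
  edge (13,24)–(13,13): crosses AB
  → BLOCKED
Obstacle 4 [(3,11) (6,2) (10,0) (11,11)]:
  edge (3,11)–(6,2): clear
  edge (6,2)–(10,0): clear
  edge (10,0)–(11,11): clear
  edge (11,11)–(3,11): clear
  midpoint (16,33/2) outside
  → clear

BLOCKED by obstacle 3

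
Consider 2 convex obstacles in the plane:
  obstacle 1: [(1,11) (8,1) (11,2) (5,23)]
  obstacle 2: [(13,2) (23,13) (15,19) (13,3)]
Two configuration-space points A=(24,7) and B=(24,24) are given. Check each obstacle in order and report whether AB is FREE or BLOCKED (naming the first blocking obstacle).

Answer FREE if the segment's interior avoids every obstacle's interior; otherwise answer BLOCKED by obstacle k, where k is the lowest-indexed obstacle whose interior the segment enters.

Obstacle 1 [(1,11) (8,1) (11,2) (5,23)]:
  edge (1,11)–(8,1): clear
  edge (8,1)–(11,2): clear
  edge (11,2)–(5,23): clear
  edge (5,23)–(1,11): clear
  midpoint (24,31/2) outside
  → clear
Obstacle 2 [(13,2) (23,13) (15,19) (13,3)]:
  edge (13,2)–(23,13): clear
  edge (23,13)–(15,19): clear
  edge (15,19)–(13,3): clear
  edge (13,3)–(13,2): clear
  midpoint (24,31/2) outside
  → clear

FREE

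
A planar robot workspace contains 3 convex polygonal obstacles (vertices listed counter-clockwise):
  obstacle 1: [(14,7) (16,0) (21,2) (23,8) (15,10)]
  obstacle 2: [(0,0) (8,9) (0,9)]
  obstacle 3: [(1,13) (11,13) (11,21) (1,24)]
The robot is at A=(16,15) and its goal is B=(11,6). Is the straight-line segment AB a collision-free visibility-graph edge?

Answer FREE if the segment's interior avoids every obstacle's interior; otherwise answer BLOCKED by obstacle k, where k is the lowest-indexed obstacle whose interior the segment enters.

Obstacle 1 [(14,7) (16,0) (21,2) (23,8) (15,10)]:
  edge (14,7)–(16,0): clear
  edge (16,0)–(21,2): clear
  edge (21,2)–(23,8): clear
  edge (23,8)–(15,10): clear
  edge (15,10)–(14,7): clear
  midpoint (27/2,21/2) outside
  → clear
Obstacle 2 [(0,0) (8,9) (0,9)]:
  edge (0,0)–(8,9): clear
  edge (8,9)–(0,9): clear
  edge (0,9)–(0,0): clear
  midpoint (27/2,21/2) outside
  → clear
Obstacle 3 [(1,13) (11,13) (11,21) (1,24)]:
  edge (1,13)–(11,13): clear
  edge (11,13)–(11,21): clear
  edge (11,21)–(1,24): clear
  edge (1,24)–(1,13): clear
  midpoint (27/2,21/2) outside
  → clear

FREE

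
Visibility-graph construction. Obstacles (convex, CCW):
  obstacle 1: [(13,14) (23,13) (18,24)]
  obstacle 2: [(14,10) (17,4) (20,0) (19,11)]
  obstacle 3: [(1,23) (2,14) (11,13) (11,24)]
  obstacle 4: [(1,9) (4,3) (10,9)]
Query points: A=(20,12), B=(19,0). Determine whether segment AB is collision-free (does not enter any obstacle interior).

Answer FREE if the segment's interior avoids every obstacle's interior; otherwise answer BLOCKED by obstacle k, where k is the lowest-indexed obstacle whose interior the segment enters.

BLOCKED by obstacle 2

Obstacle 1 [(13,14) (23,13) (18,24)]:
  edge (13,14)–(23,13): clear
  edge (23,13)–(18,24): clear
  edge (18,24)–(13,14): clear
  midpoint (39/2,6) outside
  → clear
Obstacle 2 [(14,10) (17,4) (20,0) (19,11)]:
  edge (14,10)–(17,4): clear
  edge (17,4)–(20,0): crosses AB
  edge (20,0)–(19,11): crosses AB
  edge (19,11)–(14,10): clear
  → BLOCKED
Obstacle 3 [(1,23) (2,14) (11,13) (11,24)]:
  edge (1,23)–(2,14): clear
  edge (2,14)–(11,13): clear
  edge (11,13)–(11,24): clear
  edge (11,24)–(1,23): clear
  midpoint (39/2,6) outside
  → clear
Obstacle 4 [(1,9) (4,3) (10,9)]:
  edge (1,9)–(4,3): clear
  edge (4,3)–(10,9): clear
  edge (10,9)–(1,9): clear
  midpoint (39/2,6) outside
  → clear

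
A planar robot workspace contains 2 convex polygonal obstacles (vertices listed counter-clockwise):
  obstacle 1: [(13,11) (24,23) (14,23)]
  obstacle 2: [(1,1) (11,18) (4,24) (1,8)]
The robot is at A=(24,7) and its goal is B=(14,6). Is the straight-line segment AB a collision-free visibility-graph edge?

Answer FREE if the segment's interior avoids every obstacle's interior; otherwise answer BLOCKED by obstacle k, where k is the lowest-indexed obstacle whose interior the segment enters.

Obstacle 1 [(13,11) (24,23) (14,23)]:
  edge (13,11)–(24,23): clear
  edge (24,23)–(14,23): clear
  edge (14,23)–(13,11): clear
  midpoint (19,13/2) outside
  → clear
Obstacle 2 [(1,1) (11,18) (4,24) (1,8)]:
  edge (1,1)–(11,18): clear
  edge (11,18)–(4,24): clear
  edge (4,24)–(1,8): clear
  edge (1,8)–(1,1): clear
  midpoint (19,13/2) outside
  → clear

FREE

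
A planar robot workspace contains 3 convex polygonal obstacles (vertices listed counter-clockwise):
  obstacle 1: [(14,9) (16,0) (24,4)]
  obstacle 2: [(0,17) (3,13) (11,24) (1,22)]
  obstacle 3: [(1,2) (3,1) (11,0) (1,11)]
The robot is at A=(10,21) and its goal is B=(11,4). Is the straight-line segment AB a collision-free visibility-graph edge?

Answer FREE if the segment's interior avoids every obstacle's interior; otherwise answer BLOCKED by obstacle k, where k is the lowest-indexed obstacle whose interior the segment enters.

Obstacle 1 [(14,9) (16,0) (24,4)]:
  edge (14,9)–(16,0): clear
  edge (16,0)–(24,4): clear
  edge (24,4)–(14,9): clear
  midpoint (21/2,25/2) outside
  → clear
Obstacle 2 [(0,17) (3,13) (11,24) (1,22)]:
  edge (0,17)–(3,13): clear
  edge (3,13)–(11,24): clear
  edge (11,24)–(1,22): clear
  edge (1,22)–(0,17): clear
  midpoint (21/2,25/2) outside
  → clear
Obstacle 3 [(1,2) (3,1) (11,0) (1,11)]:
  edge (1,2)–(3,1): clear
  edge (3,1)–(11,0): clear
  edge (11,0)–(1,11): clear
  edge (1,11)–(1,2): clear
  midpoint (21/2,25/2) outside
  → clear

FREE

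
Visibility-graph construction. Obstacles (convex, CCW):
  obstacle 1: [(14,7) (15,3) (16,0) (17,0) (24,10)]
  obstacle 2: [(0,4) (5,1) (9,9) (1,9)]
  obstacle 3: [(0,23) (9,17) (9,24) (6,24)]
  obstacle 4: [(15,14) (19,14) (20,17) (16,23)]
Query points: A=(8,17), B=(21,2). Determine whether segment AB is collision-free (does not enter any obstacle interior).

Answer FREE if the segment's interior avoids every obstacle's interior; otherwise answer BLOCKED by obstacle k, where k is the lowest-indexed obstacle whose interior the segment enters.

BLOCKED by obstacle 1

Obstacle 1 [(14,7) (15,3) (16,0) (17,0) (24,10)]:
  edge (14,7)–(15,3): clear
  edge (15,3)–(16,0): clear
  edge (16,0)–(17,0): clear
  edge (17,0)–(24,10): crosses AB
  edge (24,10)–(14,7): crosses AB
  → BLOCKED
Obstacle 2 [(0,4) (5,1) (9,9) (1,9)]:
  edge (0,4)–(5,1): clear
  edge (5,1)–(9,9): clear
  edge (9,9)–(1,9): clear
  edge (1,9)–(0,4): clear
  midpoint (29/2,19/2) outside
  → clear
Obstacle 3 [(0,23) (9,17) (9,24) (6,24)]:
  edge (0,23)–(9,17): clear
  edge (9,17)–(9,24): clear
  edge (9,24)–(6,24): clear
  edge (6,24)–(0,23): clear
  midpoint (29/2,19/2) outside
  → clear
Obstacle 4 [(15,14) (19,14) (20,17) (16,23)]:
  edge (15,14)–(19,14): clear
  edge (19,14)–(20,17): clear
  edge (20,17)–(16,23): clear
  edge (16,23)–(15,14): clear
  midpoint (29/2,19/2) outside
  → clear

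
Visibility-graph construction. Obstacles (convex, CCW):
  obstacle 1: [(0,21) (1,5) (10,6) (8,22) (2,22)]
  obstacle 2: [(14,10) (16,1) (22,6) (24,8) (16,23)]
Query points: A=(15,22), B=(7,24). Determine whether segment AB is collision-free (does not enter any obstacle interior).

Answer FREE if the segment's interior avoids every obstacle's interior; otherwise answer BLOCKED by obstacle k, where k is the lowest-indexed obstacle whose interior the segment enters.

FREE

Obstacle 1 [(0,21) (1,5) (10,6) (8,22) (2,22)]:
  edge (0,21)–(1,5): clear
  edge (1,5)–(10,6): clear
  edge (10,6)–(8,22): clear
  edge (8,22)–(2,22): clear
  edge (2,22)–(0,21): clear
  midpoint (11,23) outside
  → clear
Obstacle 2 [(14,10) (16,1) (22,6) (24,8) (16,23)]:
  edge (14,10)–(16,1): clear
  edge (16,1)–(22,6): clear
  edge (22,6)–(24,8): clear
  edge (24,8)–(16,23): clear
  edge (16,23)–(14,10): clear
  midpoint (11,23) outside
  → clear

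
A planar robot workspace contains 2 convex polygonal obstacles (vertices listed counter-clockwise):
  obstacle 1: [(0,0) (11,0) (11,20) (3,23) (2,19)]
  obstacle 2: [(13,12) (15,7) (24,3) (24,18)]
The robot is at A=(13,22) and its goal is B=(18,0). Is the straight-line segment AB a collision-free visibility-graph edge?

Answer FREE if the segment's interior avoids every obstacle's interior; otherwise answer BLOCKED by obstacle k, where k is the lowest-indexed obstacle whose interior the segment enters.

Obstacle 1 [(0,0) (11,0) (11,20) (3,23) (2,19)]:
  edge (0,0)–(11,0): clear
  edge (11,0)–(11,20): clear
  edge (11,20)–(3,23): clear
  edge (3,23)–(2,19): clear
  edge (2,19)–(0,0): clear
  midpoint (31/2,11) outside
  → clear
Obstacle 2 [(13,12) (15,7) (24,3) (24,18)]:
  edge (13,12)–(15,7): clear
  edge (15,7)–(24,3): crosses AB
  edge (24,3)–(24,18): clear
  edge (24,18)–(13,12): crosses AB
  → BLOCKED

BLOCKED by obstacle 2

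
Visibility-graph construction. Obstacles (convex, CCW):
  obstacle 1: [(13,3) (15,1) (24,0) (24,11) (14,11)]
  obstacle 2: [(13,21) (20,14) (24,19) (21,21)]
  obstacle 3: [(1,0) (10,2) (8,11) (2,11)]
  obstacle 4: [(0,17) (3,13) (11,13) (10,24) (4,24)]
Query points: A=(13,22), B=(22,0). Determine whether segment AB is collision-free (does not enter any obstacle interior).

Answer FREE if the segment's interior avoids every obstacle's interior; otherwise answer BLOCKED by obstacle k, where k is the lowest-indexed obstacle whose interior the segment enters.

BLOCKED by obstacle 1

Obstacle 1 [(13,3) (15,1) (24,0) (24,11) (14,11)]:
  edge (13,3)–(15,1): clear
  edge (15,1)–(24,0): crosses AB
  edge (24,0)–(24,11): clear
  edge (24,11)–(14,11): crosses AB
  edge (14,11)–(13,3): clear
  → BLOCKED
Obstacle 2 [(13,21) (20,14) (24,19) (21,21)]:
  edge (13,21)–(20,14): crosses AB
  edge (20,14)–(24,19): clear
  edge (24,19)–(21,21): clear
  edge (21,21)–(13,21): crosses AB
  → BLOCKED
Obstacle 3 [(1,0) (10,2) (8,11) (2,11)]:
  edge (1,0)–(10,2): clear
  edge (10,2)–(8,11): clear
  edge (8,11)–(2,11): clear
  edge (2,11)–(1,0): clear
  midpoint (35/2,11) outside
  → clear
Obstacle 4 [(0,17) (3,13) (11,13) (10,24) (4,24)]:
  edge (0,17)–(3,13): clear
  edge (3,13)–(11,13): clear
  edge (11,13)–(10,24): clear
  edge (10,24)–(4,24): clear
  edge (4,24)–(0,17): clear
  midpoint (35/2,11) outside
  → clear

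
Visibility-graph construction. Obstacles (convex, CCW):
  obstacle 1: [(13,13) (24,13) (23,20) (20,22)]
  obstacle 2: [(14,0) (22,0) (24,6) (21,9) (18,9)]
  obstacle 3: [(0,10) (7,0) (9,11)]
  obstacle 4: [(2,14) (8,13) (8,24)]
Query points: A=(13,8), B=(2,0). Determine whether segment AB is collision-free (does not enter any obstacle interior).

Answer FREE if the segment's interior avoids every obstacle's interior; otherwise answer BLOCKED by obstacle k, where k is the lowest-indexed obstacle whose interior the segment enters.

Obstacle 1 [(13,13) (24,13) (23,20) (20,22)]:
  edge (13,13)–(24,13): clear
  edge (24,13)–(23,20): clear
  edge (23,20)–(20,22): clear
  edge (20,22)–(13,13): clear
  midpoint (15/2,4) outside
  → clear
Obstacle 2 [(14,0) (22,0) (24,6) (21,9) (18,9)]:
  edge (14,0)–(22,0): clear
  edge (22,0)–(24,6): clear
  edge (24,6)–(21,9): clear
  edge (21,9)–(18,9): clear
  edge (18,9)–(14,0): clear
  midpoint (15/2,4) outside
  → clear
Obstacle 3 [(0,10) (7,0) (9,11)]:
  edge (0,10)–(7,0): crosses AB
  edge (7,0)–(9,11): crosses AB
  edge (9,11)–(0,10): clear
  → BLOCKED
Obstacle 4 [(2,14) (8,13) (8,24)]:
  edge (2,14)–(8,13): clear
  edge (8,13)–(8,24): clear
  edge (8,24)–(2,14): clear
  midpoint (15/2,4) outside
  → clear

BLOCKED by obstacle 3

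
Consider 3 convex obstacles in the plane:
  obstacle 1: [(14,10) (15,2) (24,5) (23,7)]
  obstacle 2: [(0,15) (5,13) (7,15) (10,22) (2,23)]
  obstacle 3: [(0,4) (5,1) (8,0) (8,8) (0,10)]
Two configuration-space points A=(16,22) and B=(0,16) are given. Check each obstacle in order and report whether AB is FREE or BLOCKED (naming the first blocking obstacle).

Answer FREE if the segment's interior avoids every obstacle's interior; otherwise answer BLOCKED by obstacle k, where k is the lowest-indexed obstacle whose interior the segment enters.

BLOCKED by obstacle 2

Obstacle 1 [(14,10) (15,2) (24,5) (23,7)]:
  edge (14,10)–(15,2): clear
  edge (15,2)–(24,5): clear
  edge (24,5)–(23,7): clear
  edge (23,7)–(14,10): clear
  midpoint (8,19) outside
  → clear
Obstacle 2 [(0,15) (5,13) (7,15) (10,22) (2,23)]:
  edge (0,15)–(5,13): clear
  edge (5,13)–(7,15): clear
  edge (7,15)–(10,22): crosses AB
  edge (10,22)–(2,23): clear
  edge (2,23)–(0,15): crosses AB
  → BLOCKED
Obstacle 3 [(0,4) (5,1) (8,0) (8,8) (0,10)]:
  edge (0,4)–(5,1): clear
  edge (5,1)–(8,0): clear
  edge (8,0)–(8,8): clear
  edge (8,8)–(0,10): clear
  edge (0,10)–(0,4): clear
  midpoint (8,19) outside
  → clear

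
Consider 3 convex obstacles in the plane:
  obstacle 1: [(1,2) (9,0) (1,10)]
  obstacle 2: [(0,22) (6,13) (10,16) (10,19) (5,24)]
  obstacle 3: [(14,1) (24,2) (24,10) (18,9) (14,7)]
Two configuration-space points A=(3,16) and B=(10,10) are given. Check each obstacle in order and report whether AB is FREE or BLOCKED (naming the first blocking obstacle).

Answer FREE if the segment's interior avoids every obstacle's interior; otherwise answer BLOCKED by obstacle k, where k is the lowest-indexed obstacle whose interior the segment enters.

BLOCKED by obstacle 2

Obstacle 1 [(1,2) (9,0) (1,10)]:
  edge (1,2)–(9,0): clear
  edge (9,0)–(1,10): clear
  edge (1,10)–(1,2): clear
  midpoint (13/2,13) outside
  → clear
Obstacle 2 [(0,22) (6,13) (10,16) (10,19) (5,24)]:
  edge (0,22)–(6,13): crosses AB
  edge (6,13)–(10,16): crosses AB
  edge (10,16)–(10,19): clear
  edge (10,19)–(5,24): clear
  edge (5,24)–(0,22): clear
  → BLOCKED
Obstacle 3 [(14,1) (24,2) (24,10) (18,9) (14,7)]:
  edge (14,1)–(24,2): clear
  edge (24,2)–(24,10): clear
  edge (24,10)–(18,9): clear
  edge (18,9)–(14,7): clear
  edge (14,7)–(14,1): clear
  midpoint (13/2,13) outside
  → clear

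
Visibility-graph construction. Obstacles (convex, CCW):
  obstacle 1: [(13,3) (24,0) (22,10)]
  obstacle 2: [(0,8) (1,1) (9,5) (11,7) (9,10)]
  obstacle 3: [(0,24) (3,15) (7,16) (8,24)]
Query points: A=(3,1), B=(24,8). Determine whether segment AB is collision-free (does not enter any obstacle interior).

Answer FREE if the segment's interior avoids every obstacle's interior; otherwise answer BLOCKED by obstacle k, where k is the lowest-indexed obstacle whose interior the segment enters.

Obstacle 1 [(13,3) (24,0) (22,10)]:
  edge (13,3)–(24,0): clear
  edge (24,0)–(22,10): crosses AB
  edge (22,10)–(13,3): crosses AB
  → BLOCKED
Obstacle 2 [(0,8) (1,1) (9,5) (11,7) (9,10)]:
  edge (0,8)–(1,1): clear
  edge (1,1)–(9,5): clear
  edge (9,5)–(11,7): clear
  edge (11,7)–(9,10): clear
  edge (9,10)–(0,8): clear
  midpoint (27/2,9/2) outside
  → clear
Obstacle 3 [(0,24) (3,15) (7,16) (8,24)]:
  edge (0,24)–(3,15): clear
  edge (3,15)–(7,16): clear
  edge (7,16)–(8,24): clear
  edge (8,24)–(0,24): clear
  midpoint (27/2,9/2) outside
  → clear

BLOCKED by obstacle 1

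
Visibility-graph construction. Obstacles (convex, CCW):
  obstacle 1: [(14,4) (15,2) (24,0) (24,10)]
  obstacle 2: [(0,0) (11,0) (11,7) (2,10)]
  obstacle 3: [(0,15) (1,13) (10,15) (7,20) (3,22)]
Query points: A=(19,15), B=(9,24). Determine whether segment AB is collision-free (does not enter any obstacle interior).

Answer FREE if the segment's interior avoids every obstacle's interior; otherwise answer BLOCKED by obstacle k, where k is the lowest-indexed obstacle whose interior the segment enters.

Obstacle 1 [(14,4) (15,2) (24,0) (24,10)]:
  edge (14,4)–(15,2): clear
  edge (15,2)–(24,0): clear
  edge (24,0)–(24,10): clear
  edge (24,10)–(14,4): clear
  midpoint (14,39/2) outside
  → clear
Obstacle 2 [(0,0) (11,0) (11,7) (2,10)]:
  edge (0,0)–(11,0): clear
  edge (11,0)–(11,7): clear
  edge (11,7)–(2,10): clear
  edge (2,10)–(0,0): clear
  midpoint (14,39/2) outside
  → clear
Obstacle 3 [(0,15) (1,13) (10,15) (7,20) (3,22)]:
  edge (0,15)–(1,13): clear
  edge (1,13)–(10,15): clear
  edge (10,15)–(7,20): clear
  edge (7,20)–(3,22): clear
  edge (3,22)–(0,15): clear
  midpoint (14,39/2) outside
  → clear

FREE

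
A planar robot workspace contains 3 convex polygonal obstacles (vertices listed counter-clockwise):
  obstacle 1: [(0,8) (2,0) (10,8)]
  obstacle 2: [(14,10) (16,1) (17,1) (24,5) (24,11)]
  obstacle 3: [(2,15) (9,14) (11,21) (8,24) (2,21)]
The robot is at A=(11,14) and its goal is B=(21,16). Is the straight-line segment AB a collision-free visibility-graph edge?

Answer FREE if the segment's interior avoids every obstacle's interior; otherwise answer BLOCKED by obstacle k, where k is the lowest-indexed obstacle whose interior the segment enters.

Obstacle 1 [(0,8) (2,0) (10,8)]:
  edge (0,8)–(2,0): clear
  edge (2,0)–(10,8): clear
  edge (10,8)–(0,8): clear
  midpoint (16,15) outside
  → clear
Obstacle 2 [(14,10) (16,1) (17,1) (24,5) (24,11)]:
  edge (14,10)–(16,1): clear
  edge (16,1)–(17,1): clear
  edge (17,1)–(24,5): clear
  edge (24,5)–(24,11): clear
  edge (24,11)–(14,10): clear
  midpoint (16,15) outside
  → clear
Obstacle 3 [(2,15) (9,14) (11,21) (8,24) (2,21)]:
  edge (2,15)–(9,14): clear
  edge (9,14)–(11,21): clear
  edge (11,21)–(8,24): clear
  edge (8,24)–(2,21): clear
  edge (2,21)–(2,15): clear
  midpoint (16,15) outside
  → clear

FREE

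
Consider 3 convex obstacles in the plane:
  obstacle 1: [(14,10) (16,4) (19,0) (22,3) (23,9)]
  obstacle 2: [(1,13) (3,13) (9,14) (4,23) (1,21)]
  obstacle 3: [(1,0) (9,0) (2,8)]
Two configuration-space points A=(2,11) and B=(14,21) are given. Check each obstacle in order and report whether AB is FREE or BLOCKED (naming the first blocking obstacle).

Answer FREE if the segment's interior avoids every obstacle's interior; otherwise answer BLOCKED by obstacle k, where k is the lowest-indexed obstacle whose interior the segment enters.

BLOCKED by obstacle 2

Obstacle 1 [(14,10) (16,4) (19,0) (22,3) (23,9)]:
  edge (14,10)–(16,4): clear
  edge (16,4)–(19,0): clear
  edge (19,0)–(22,3): clear
  edge (22,3)–(23,9): clear
  edge (23,9)–(14,10): clear
  midpoint (8,16) outside
  → clear
Obstacle 2 [(1,13) (3,13) (9,14) (4,23) (1,21)]:
  edge (1,13)–(3,13): clear
  edge (3,13)–(9,14): crosses AB
  edge (9,14)–(4,23): crosses AB
  edge (4,23)–(1,21): clear
  edge (1,21)–(1,13): clear
  → BLOCKED
Obstacle 3 [(1,0) (9,0) (2,8)]:
  edge (1,0)–(9,0): clear
  edge (9,0)–(2,8): clear
  edge (2,8)–(1,0): clear
  midpoint (8,16) outside
  → clear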